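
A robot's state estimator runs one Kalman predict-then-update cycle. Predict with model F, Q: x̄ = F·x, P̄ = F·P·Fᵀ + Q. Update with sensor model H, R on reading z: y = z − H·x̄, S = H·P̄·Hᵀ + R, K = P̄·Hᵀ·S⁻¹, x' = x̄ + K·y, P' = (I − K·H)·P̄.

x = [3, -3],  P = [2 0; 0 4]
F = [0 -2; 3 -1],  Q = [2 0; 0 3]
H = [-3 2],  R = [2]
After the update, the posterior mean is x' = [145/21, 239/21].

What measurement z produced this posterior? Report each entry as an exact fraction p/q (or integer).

x̄ = F·x = [6, 12]
P̄ = F·P·Fᵀ + Q = [18 8; 8 25]
S = H·P̄·Hᵀ + R = [168]
K = P̄·Hᵀ·S⁻¹ = [-19/84; 13/84]
x' − x̄ = [19/21, -13/21] = K·y
y = (KᵀK)⁻¹·Kᵀ·(x' − x̄) = [-4]
z = y + H·x̄ = [-4] + [6] = [2]

z = [2]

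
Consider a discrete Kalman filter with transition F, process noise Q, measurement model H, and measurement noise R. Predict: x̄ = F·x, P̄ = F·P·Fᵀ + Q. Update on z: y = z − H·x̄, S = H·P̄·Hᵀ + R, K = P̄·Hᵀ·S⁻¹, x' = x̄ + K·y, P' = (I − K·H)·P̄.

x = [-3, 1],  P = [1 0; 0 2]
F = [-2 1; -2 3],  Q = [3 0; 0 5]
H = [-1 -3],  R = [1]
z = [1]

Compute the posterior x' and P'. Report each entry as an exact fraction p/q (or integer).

x' = [826/313, -368/313]
P' = [1296/313 -419/313; -419/313 170/313]

x̄ = F·x = [7, 9]
P̄ = F·P·Fᵀ + Q = [9 10; 10 27]
y = z − H·x̄ = [35]
S = H·P̄·Hᵀ + R = [313]
K = P̄·Hᵀ·S⁻¹ = [-39/313; -91/313]
x' = x̄ + K·y = [826/313, -368/313]
P' = (I − K·H)·P̄ = [1296/313 -419/313; -419/313 170/313]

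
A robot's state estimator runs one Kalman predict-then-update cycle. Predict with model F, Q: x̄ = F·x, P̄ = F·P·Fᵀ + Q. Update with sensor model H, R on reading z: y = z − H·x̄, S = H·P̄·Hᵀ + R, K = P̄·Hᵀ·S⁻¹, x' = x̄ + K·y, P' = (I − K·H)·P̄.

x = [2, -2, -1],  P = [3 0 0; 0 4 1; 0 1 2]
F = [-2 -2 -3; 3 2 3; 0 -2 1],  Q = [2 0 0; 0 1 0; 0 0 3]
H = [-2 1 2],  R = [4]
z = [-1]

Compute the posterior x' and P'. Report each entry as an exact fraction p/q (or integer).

x̄ = F·x = [3, -1, 3]
P̄ = F·P·Fᵀ + Q = [60 -64 14; -64 74 -14; 14 -14 17]
y = z − H·x̄ = [0]
S = H·P̄·Hᵀ + R = [474]
K = P̄·Hᵀ·S⁻¹ = [-26/79; 29/79; -4/237]
x' = x̄ + K·y = [3, -1, 3]
P' = (I − K·H)·P̄ = [684/79 -532/79 898/79; -532/79 800/79 -874/79; 898/79 -874/79 3997/237]

x' = [3, -1, 3]
P' = [684/79 -532/79 898/79; -532/79 800/79 -874/79; 898/79 -874/79 3997/237]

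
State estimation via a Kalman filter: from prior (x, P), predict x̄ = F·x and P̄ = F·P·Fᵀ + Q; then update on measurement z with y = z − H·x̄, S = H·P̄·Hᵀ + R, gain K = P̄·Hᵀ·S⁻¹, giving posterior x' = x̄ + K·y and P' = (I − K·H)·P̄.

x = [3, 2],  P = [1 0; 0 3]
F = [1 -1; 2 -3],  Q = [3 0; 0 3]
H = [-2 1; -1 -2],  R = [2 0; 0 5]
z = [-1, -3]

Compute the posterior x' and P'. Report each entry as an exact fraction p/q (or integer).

x̄ = F·x = [1, 0]
P̄ = F·P·Fᵀ + Q = [7 11; 11 34]
y = z − H·x̄ = [1, -2]
S = H·P̄·Hᵀ + R = [20 -21; -21 192]
K = P̄·Hᵀ·S⁻¹ = [-395/1133 -643/3399; 215/1133 -1328/3399]
x' = x̄ + K·y = [3500/3399, 3301/3399]
P' = (I − K·H)·P̄ = [1591/3399 812/3399; 812/3399 2914/3399]

x' = [3500/3399, 3301/3399]
P' = [1591/3399 812/3399; 812/3399 2914/3399]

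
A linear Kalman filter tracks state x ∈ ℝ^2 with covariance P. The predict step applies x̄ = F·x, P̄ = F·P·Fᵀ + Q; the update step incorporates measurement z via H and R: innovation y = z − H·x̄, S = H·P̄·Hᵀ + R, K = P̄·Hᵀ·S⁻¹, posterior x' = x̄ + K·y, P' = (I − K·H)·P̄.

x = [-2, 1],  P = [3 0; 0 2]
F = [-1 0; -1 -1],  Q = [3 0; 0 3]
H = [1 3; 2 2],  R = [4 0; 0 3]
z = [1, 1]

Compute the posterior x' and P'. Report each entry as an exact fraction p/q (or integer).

x' = [214/311, 3/311]
P' = [1749/1244 -939/1244; -939/1244 837/1244]

x̄ = F·x = [2, 1]
P̄ = F·P·Fᵀ + Q = [6 3; 3 8]
y = z − H·x̄ = [-4, -5]
S = H·P̄·Hᵀ + R = [100 84; 84 83]
K = P̄·Hᵀ·S⁻¹ = [-267/1244 135/311; 393/1244 -17/311]
x' = x̄ + K·y = [214/311, 3/311]
P' = (I − K·H)·P̄ = [1749/1244 -939/1244; -939/1244 837/1244]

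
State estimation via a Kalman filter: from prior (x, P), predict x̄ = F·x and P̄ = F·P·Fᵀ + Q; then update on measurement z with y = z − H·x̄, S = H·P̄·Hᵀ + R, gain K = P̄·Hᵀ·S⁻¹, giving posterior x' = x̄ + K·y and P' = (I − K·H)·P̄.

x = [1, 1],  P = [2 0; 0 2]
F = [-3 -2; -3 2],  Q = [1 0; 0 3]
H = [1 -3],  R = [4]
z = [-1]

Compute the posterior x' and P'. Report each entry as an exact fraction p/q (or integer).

x̄ = F·x = [-5, -1]
P̄ = F·P·Fᵀ + Q = [27 10; 10 29]
y = z − H·x̄ = [1]
S = H·P̄·Hᵀ + R = [232]
K = P̄·Hᵀ·S⁻¹ = [-3/232; -77/232]
x' = x̄ + K·y = [-1163/232, -309/232]
P' = (I − K·H)·P̄ = [6255/232 2089/232; 2089/232 799/232]

x' = [-1163/232, -309/232]
P' = [6255/232 2089/232; 2089/232 799/232]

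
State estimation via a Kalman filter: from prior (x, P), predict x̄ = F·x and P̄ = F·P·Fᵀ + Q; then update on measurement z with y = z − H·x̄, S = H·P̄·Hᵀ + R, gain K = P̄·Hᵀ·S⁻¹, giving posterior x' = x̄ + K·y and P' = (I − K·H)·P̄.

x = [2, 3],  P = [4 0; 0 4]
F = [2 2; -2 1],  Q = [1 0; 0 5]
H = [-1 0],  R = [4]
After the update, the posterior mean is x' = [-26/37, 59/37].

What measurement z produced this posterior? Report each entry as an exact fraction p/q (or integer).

x̄ = F·x = [10, -1]
P̄ = F·P·Fᵀ + Q = [33 -8; -8 25]
S = H·P̄·Hᵀ + R = [37]
K = P̄·Hᵀ·S⁻¹ = [-33/37; 8/37]
x' − x̄ = [-396/37, 96/37] = K·y
y = (KᵀK)⁻¹·Kᵀ·(x' − x̄) = [12]
z = y + H·x̄ = [12] + [-10] = [2]

z = [2]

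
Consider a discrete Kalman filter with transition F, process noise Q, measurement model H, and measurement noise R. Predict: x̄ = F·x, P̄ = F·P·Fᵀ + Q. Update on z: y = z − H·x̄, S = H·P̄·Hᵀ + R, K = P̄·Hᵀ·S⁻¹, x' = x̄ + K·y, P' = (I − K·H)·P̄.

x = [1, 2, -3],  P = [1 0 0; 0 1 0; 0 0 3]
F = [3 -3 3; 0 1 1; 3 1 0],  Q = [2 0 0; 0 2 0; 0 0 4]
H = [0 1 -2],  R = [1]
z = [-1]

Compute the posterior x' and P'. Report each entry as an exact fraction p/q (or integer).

x̄ = F·x = [-12, -1, 5]
P̄ = F·P·Fᵀ + Q = [47 6 6; 6 6 1; 6 1 14]
y = z − H·x̄ = [10]
S = H·P̄·Hᵀ + R = [59]
K = P̄·Hᵀ·S⁻¹ = [-6/59; 4/59; -27/59]
x' = x̄ + K·y = [-768/59, -19/59, 25/59]
P' = (I − K·H)·P̄ = [2737/59 378/59 192/59; 378/59 338/59 167/59; 192/59 167/59 97/59]

x' = [-768/59, -19/59, 25/59]
P' = [2737/59 378/59 192/59; 378/59 338/59 167/59; 192/59 167/59 97/59]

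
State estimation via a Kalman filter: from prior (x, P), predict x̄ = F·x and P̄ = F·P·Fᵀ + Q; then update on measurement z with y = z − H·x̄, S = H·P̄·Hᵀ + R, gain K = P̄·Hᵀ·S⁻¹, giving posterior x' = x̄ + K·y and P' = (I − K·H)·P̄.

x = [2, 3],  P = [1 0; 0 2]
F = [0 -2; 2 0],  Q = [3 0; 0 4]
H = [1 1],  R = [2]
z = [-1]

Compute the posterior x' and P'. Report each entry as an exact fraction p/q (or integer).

x' = [-115/21, 92/21]
P' = [110/21 -88/21; -88/21 104/21]

x̄ = F·x = [-6, 4]
P̄ = F·P·Fᵀ + Q = [11 0; 0 8]
y = z − H·x̄ = [1]
S = H·P̄·Hᵀ + R = [21]
K = P̄·Hᵀ·S⁻¹ = [11/21; 8/21]
x' = x̄ + K·y = [-115/21, 92/21]
P' = (I − K·H)·P̄ = [110/21 -88/21; -88/21 104/21]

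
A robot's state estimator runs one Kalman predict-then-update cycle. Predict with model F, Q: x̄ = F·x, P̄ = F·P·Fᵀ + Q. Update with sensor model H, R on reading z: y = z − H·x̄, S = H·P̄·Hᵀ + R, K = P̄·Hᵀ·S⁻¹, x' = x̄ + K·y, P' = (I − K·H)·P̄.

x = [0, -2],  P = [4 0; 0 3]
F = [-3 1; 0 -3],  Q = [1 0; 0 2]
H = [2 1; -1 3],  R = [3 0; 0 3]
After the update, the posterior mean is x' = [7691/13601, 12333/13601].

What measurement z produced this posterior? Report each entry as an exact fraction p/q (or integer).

z = [2, 2]

x̄ = F·x = [-2, 6]
P̄ = F·P·Fᵀ + Q = [40 -9; -9 29]
S = H·P̄·Hᵀ + R = [156 -38; -38 358]
K = P̄·Hᵀ·S⁻¹ = [5718/13601 -3877/27202; 3793/27202 7697/27202]
x' − x̄ = [34893/13601, -69273/13601] = K·y
y = (KᵀK)⁻¹·Kᵀ·(x' − x̄) = [0, -18]
z = y + H·x̄ = [0, -18] + [2, 20] = [2, 2]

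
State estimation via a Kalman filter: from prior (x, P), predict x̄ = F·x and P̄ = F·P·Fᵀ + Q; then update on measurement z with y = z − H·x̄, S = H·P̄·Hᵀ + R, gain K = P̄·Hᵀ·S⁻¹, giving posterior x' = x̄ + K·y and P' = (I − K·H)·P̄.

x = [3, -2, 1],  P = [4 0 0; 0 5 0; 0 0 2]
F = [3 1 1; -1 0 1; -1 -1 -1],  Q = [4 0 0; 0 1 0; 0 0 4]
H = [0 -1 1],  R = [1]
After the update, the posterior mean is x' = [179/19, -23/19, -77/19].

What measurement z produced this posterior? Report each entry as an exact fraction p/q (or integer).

z = [-3]

x̄ = F·x = [8, -2, -2]
P̄ = F·P·Fᵀ + Q = [47 -10 -19; -10 7 2; -19 2 15]
S = H·P̄·Hᵀ + R = [19]
K = P̄·Hᵀ·S⁻¹ = [-9/19; -5/19; 13/19]
x' − x̄ = [27/19, 15/19, -39/19] = K·y
y = (KᵀK)⁻¹·Kᵀ·(x' − x̄) = [-3]
z = y + H·x̄ = [-3] + [0] = [-3]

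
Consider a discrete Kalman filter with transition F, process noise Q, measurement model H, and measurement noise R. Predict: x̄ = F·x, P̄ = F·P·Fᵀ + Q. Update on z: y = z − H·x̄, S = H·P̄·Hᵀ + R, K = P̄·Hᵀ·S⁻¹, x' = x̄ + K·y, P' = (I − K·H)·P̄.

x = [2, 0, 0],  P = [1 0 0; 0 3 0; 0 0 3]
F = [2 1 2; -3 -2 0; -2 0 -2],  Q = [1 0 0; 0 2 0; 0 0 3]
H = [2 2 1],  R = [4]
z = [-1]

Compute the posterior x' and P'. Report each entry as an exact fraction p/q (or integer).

x' = [4, -158/59, -243/59]
P' = [20 -12 -16; -12 573/59 382/59; -16 382/59 1120/59]

x̄ = F·x = [4, -6, -4]
P̄ = F·P·Fᵀ + Q = [20 -12 -16; -12 23 6; -16 6 19]
y = z − H·x̄ = [7]
S = H·P̄·Hᵀ + R = [59]
K = P̄·Hᵀ·S⁻¹ = [0; 28/59; -1/59]
x' = x̄ + K·y = [4, -158/59, -243/59]
P' = (I − K·H)·P̄ = [20 -12 -16; -12 573/59 382/59; -16 382/59 1120/59]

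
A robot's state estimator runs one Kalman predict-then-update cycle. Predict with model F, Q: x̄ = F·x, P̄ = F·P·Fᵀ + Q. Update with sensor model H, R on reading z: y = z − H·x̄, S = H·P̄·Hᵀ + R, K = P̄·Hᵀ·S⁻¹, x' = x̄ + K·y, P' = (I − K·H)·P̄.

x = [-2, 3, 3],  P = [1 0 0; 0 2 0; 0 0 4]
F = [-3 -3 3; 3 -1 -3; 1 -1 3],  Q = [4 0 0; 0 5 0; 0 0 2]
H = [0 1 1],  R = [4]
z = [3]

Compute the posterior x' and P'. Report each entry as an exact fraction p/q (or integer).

x' = [6, -39/5, 62/7]
P' = [67 -39 39; -39 197/5 -37; 39 -37 267/7]

x̄ = F·x = [6, -18, 4]
P̄ = F·P·Fᵀ + Q = [67 -39 39; -39 52 -31; 39 -31 41]
y = z − H·x̄ = [17]
S = H·P̄·Hᵀ + R = [35]
K = P̄·Hᵀ·S⁻¹ = [0; 3/5; 2/7]
x' = x̄ + K·y = [6, -39/5, 62/7]
P' = (I − K·H)·P̄ = [67 -39 39; -39 197/5 -37; 39 -37 267/7]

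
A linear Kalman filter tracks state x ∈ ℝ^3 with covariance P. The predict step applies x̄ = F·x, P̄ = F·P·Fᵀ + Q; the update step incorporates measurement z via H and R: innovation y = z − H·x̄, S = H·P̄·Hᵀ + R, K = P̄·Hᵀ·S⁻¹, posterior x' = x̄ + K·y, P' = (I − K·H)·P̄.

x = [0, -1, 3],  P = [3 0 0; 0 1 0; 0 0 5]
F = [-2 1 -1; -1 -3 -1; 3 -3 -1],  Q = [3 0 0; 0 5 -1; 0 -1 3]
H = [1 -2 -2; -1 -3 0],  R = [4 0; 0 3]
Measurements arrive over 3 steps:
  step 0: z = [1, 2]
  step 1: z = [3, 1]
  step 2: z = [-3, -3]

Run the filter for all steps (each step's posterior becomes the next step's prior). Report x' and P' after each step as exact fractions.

step 0: x̄ = F·x = [-4, 0, 0]
step 0: P̄ = F·P·Fᵀ + Q = [21 8 -16; 8 22 4; -16 4 44]
step 0: y = z − H·x̄ = [5, -2]
step 0: S = H·P̄·Hᵀ + R = [353 95; 95 270]
step 0: K = P̄·Hᵀ·S⁻¹ = [2853/17257 -3880/17257; -970/17257 -21942/86285; -6124/17257 12052/86285]
step 0: x' = x̄ + K·y = [-47003/17257, 19634/86285, -177204/86285]
step 0: P' = (I − K·H)·P̄ = [82236/17257 -23532/17257 58944/17257; -23532/17257 61162/86285 -110292/86285; 58944/17257 -110292/86285 318892/86285]
step 1: x̄ = F·x = [666868/86285, 353317/86285, -586743/86285]
step 1: P̄ = F·P·Fᵀ + Q = [4153733/86285 1033042/86285 -3905918/86285; 1033042/86285 933683/86285 -995707/86285; -3905918/86285 -995707/86285 4516633/86285]
step 1: y = z − H·x̄ = [-174973/17257, 1813104/86285]
step 1: S = H·P̄·Hᵀ + R = [5965197/17257 -2674151/17257; -2674151/17257 19013987/86285]
step 1: K = P̄·Hᵀ·S⁻¹ = [27830805/118436699 -25606718/118436699; -339152775/4500594562 -1146020441/4500594562; -1344331237/4500594562 686234309/4500594562]
step 1: x' = x̄ + K·y = [95101171/118436699, -2213649931/4500594562, -2553976205/4500594562]
step 1: P' = (I − K·H)·P̄ = [356051148/118436699 -93076998/118436699 215440962/118436699; -93076998/118436699 2324995749/4500594562 -3415153161/4500594562; 215440962/118436699 -3415153161/4500594562 10197193913/4500594562]
step 2: x̄ = F·x = [-3443681361/2250297281, 2790540750/2250297281, 10018229746/2250297281]
step 2: P̄ = F·P·Fᵀ + Q = [66934392043/2250297281 15163713820/2250297281 -62403425636/2250297281; 15163713820/2250297281 20908055345/2250297281 -14805573157/2250297281; -62403425636/2250297281 -14805573157/2250297281 80223320143/2250297281]
step 2: y = z − H·x̄ = [22310330510/2250297281, -1822950954/2250297281]
step 2: S = H·P̄·Hᵀ + R = [550975345127/2250297281 -170290064007/2250297281; -170290064007/2250297281 352840064911/2250297281]
step 2: K = P̄·Hᵀ·S⁻¹ = [4200368349471/18376179898102 -3827997350719/18376179898102; -5430201068621/73504719592408 -18846601384717/73504719592408; -22215741898819/73504719592408 11531186811293/73504719592408]
step 2: x' = x̄ + K·y = [8311823881497/9188089949051, 13145459239567/18376179898102, 24410756509969/18376179898102]
step 2: P' = (I − K·H)·P̄ = [27026718569142/9188089949051 -14189815028709/18376179898102 32815796898909/18376179898102; -14189815028709/18376179898102 37766354756329/73504719592408 -55285582676505/73504719592408; 32815796898909/18376179898102 -55285582676505/73504719592408 165348660271961/73504719592408]

step 0: x' = [-47003/17257, 19634/86285, -177204/86285], P' = [82236/17257 -23532/17257 58944/17257; -23532/17257 61162/86285 -110292/86285; 58944/17257 -110292/86285 318892/86285]
step 1: x' = [95101171/118436699, -2213649931/4500594562, -2553976205/4500594562], P' = [356051148/118436699 -93076998/118436699 215440962/118436699; -93076998/118436699 2324995749/4500594562 -3415153161/4500594562; 215440962/118436699 -3415153161/4500594562 10197193913/4500594562]
step 2: x' = [8311823881497/9188089949051, 13145459239567/18376179898102, 24410756509969/18376179898102], P' = [27026718569142/9188089949051 -14189815028709/18376179898102 32815796898909/18376179898102; -14189815028709/18376179898102 37766354756329/73504719592408 -55285582676505/73504719592408; 32815796898909/18376179898102 -55285582676505/73504719592408 165348660271961/73504719592408]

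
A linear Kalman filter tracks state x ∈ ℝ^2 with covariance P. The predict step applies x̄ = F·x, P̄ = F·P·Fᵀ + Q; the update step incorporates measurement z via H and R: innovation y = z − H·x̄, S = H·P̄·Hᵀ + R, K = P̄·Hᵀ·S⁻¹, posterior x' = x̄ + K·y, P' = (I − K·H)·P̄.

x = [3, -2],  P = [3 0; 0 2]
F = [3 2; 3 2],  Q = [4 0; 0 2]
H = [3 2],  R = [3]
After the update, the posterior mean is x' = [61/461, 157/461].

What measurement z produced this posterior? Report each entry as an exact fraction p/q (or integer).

x̄ = F·x = [5, 5]
P̄ = F·P·Fᵀ + Q = [39 35; 35 37]
S = H·P̄·Hᵀ + R = [922]
K = P̄·Hᵀ·S⁻¹ = [187/922; 179/922]
x' − x̄ = [-2244/461, -2148/461] = K·y
y = (KᵀK)⁻¹·Kᵀ·(x' − x̄) = [-24]
z = y + H·x̄ = [-24] + [25] = [1]

z = [1]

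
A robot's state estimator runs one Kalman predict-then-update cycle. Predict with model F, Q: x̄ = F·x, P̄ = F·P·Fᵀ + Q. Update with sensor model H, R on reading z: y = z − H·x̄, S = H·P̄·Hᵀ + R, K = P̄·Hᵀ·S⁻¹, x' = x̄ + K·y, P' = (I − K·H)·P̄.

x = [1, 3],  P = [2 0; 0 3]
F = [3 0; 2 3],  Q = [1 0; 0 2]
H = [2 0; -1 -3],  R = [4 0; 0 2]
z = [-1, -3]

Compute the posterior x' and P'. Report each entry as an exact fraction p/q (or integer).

x̄ = F·x = [3, 11]
P̄ = F·P·Fᵀ + Q = [19 12; 12 37]
y = z − H·x̄ = [-7, 33]
S = H·P̄·Hᵀ + R = [80 -110; -110 426]
K = P̄·Hᵀ·S⁻¹ = [5069/10990 -11/1099; -1653/10990 -360/1099]
x' = x̄ + K·y = [-6143/10990, 13661/10990]
P' = (I − K·H)·P̄ = [5069/5495 -1653/5495; -1653/5495 1751/5495]

x' = [-6143/10990, 13661/10990]
P' = [5069/5495 -1653/5495; -1653/5495 1751/5495]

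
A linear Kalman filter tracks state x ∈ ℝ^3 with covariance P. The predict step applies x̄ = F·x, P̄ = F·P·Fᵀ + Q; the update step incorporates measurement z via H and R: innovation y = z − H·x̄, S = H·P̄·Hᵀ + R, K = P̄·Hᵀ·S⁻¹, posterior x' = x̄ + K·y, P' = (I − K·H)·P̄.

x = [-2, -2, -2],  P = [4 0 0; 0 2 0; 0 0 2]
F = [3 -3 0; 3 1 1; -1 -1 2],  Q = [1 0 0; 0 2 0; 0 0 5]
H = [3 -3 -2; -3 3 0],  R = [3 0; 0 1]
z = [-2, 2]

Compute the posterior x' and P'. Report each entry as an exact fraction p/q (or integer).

x' = [-40320/5219, -2174/307, -64/5219]
P' = [892129/26095 10494/307 -8616/26095; 10494/307 10526/307 -150/307; -8616/26095 -150/307 24789/26095]

x̄ = F·x = [0, -10, 0]
P̄ = F·P·Fᵀ + Q = [55 30 -6; 30 42 -10; -6 -10 19]
y = z − H·x̄ = [-32, 32]
S = H·P̄·Hᵀ + R = [364 -309; -309 334]
K = P̄·Hᵀ·S⁻¹ = [5883/26095 -417/26095; 68/307 96/307; -12392/26095 -12402/26095]
x' = x̄ + K·y = [-40320/5219, -2174/307, -64/5219]
P' = (I − K·H)·P̄ = [892129/26095 10494/307 -8616/26095; 10494/307 10526/307 -150/307; -8616/26095 -150/307 24789/26095]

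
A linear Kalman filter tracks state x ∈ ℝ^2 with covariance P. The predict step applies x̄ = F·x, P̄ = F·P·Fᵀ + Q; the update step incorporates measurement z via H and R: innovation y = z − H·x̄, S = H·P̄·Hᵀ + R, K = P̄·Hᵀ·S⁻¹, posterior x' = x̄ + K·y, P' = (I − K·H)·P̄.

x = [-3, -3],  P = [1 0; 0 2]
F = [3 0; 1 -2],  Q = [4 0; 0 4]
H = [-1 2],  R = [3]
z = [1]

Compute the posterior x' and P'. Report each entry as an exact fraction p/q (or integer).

x' = [-29/4, -11/4]
P' = [97/8 47/8; 47/8 199/56]

x̄ = F·x = [-9, 3]
P̄ = F·P·Fᵀ + Q = [13 3; 3 13]
y = z − H·x̄ = [-14]
S = H·P̄·Hᵀ + R = [56]
K = P̄·Hᵀ·S⁻¹ = [-1/8; 23/56]
x' = x̄ + K·y = [-29/4, -11/4]
P' = (I − K·H)·P̄ = [97/8 47/8; 47/8 199/56]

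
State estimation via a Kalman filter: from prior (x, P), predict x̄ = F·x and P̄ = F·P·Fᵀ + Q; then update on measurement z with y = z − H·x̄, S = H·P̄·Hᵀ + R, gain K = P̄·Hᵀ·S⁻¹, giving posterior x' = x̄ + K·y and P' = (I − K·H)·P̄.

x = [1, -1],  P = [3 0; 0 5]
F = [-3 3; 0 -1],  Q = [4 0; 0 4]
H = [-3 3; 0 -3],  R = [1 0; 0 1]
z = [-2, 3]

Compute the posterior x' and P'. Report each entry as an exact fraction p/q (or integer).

x̄ = F·x = [-6, 1]
P̄ = F·P·Fᵀ + Q = [76 -15; -15 9]
y = z − H·x̄ = [-23, 6]
S = H·P̄·Hᵀ + R = [1036 -216; -216 82]
K = P̄·Hᵀ·S⁻¹ = [-6333/19148 -3087/9574; 9/4787 -3105/9574]
x' = x̄ + K·y = [-6273/19148, -4735/4787]
P' = (I − K·H)·P̄ = [4169/19148 1029/9574; 1029/9574 1035/9574]

x' = [-6273/19148, -4735/4787]
P' = [4169/19148 1029/9574; 1029/9574 1035/9574]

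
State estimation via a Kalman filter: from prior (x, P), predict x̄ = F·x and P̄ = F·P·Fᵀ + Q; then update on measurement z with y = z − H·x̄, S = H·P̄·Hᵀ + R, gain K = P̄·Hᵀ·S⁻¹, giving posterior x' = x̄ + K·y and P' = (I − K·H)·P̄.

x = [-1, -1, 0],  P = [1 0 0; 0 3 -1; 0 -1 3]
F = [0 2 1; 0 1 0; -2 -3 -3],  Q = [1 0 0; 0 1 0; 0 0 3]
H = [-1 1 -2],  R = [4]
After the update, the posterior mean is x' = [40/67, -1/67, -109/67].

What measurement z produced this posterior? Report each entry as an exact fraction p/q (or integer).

x̄ = F·x = [-2, -1, 5]
P̄ = F·P·Fᵀ + Q = [12 5 -18; 5 4 -6; -18 -6 43]
S = H·P̄·Hᵀ + R = [134]
K = P̄·Hᵀ·S⁻¹ = [29/134; 11/134; -37/67]
x' − x̄ = [174/67, 66/67, -444/67] = K·y
y = (KᵀK)⁻¹·Kᵀ·(x' − x̄) = [12]
z = y + H·x̄ = [12] + [-9] = [3]

z = [3]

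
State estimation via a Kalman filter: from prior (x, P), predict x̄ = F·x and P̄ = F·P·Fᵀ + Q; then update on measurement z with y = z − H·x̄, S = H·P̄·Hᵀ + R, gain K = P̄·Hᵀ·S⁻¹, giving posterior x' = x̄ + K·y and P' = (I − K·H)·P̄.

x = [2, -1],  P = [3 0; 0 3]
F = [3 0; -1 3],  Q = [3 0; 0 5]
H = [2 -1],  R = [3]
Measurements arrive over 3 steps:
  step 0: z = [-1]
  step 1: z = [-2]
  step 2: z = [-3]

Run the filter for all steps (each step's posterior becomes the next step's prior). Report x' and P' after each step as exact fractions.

step 0: x' = [-39/97, -8/97], P' = [1059/194 1911/194; 1911/194 3981/194]
step 1: x' = [-5079/5669, 1345/5669], P' = [392637/11338 383331/5669; 383331/5669 764184/5669]
step 2: x' = [2884590/1021481, 8969109/1021481], P' = [145224321/1021481 286208301/1021481; 286208301/1021481 566898321/1021481]

step 0: x̄ = F·x = [6, -5]
step 0: P̄ = F·P·Fᵀ + Q = [30 -9; -9 35]
step 0: y = z − H·x̄ = [-18]
step 0: S = H·P̄·Hᵀ + R = [194]
step 0: K = P̄·Hᵀ·S⁻¹ = [69/194; -53/194]
step 0: x' = x̄ + K·y = [-39/97, -8/97]
step 0: P' = (I − K·H)·P̄ = [1059/194 1911/194; 1911/194 3981/194]
step 1: x̄ = F·x = [-117/97, 15/97]
step 1: P̄ = F·P·Fᵀ + Q = [10113/194 7011/97; 7011/97 13196/97]
step 1: y = z − H·x̄ = [55/97]
step 1: S = H·P̄·Hᵀ + R = [5669/97]
step 1: K = P̄·Hᵀ·S⁻¹ = [3102/5669; 826/5669]
step 1: x' = x̄ + K·y = [-5079/5669, 1345/5669]
step 1: P' = (I − K·H)·P̄ = [392637/11338 383331/5669; 383331/5669 764184/5669]
step 2: x̄ = F·x = [-15237/5669, 9114/5669]
step 2: P̄ = F·P·Fᵀ + Q = [3567747/11338 5722047/11338; 5722047/11338 9604667/11338]
step 2: y = z − H·x̄ = [22581/5669]
step 2: S = H·P̄·Hᵀ + R = [1021481/11338]
step 2: K = P̄·Hᵀ·S⁻¹ = [1413447/1021481; 1839427/1021481]
step 2: x' = x̄ + K·y = [2884590/1021481, 8969109/1021481]
step 2: P' = (I − K·H)·P̄ = [145224321/1021481 286208301/1021481; 286208301/1021481 566898321/1021481]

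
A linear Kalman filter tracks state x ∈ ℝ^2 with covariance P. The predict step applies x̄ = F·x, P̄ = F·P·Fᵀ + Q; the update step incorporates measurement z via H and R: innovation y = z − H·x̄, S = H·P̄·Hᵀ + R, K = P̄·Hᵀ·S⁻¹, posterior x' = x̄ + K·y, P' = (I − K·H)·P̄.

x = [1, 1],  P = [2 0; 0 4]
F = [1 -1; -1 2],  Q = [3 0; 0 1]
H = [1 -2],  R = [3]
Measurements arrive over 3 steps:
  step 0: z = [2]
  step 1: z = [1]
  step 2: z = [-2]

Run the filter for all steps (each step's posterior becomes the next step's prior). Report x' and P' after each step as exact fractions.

step 0: x' = [29/32, -1/2], P' = [311/128 7/8; 7/8 1]
step 1: x' = [1035/3919, -2252/3919], P' = [9545/3919 3181/3919; 3181/3919 3446/3919]
step 2: x' = [-28381/38605, 13313/38605], P' = [279206/115815 91342/115815; 91342/115815 99584/115815]

step 0: x̄ = F·x = [0, 1]
step 0: P̄ = F·P·Fᵀ + Q = [9 -10; -10 19]
step 0: y = z − H·x̄ = [4]
step 0: S = H·P̄·Hᵀ + R = [128]
step 0: K = P̄·Hᵀ·S⁻¹ = [29/128; -3/8]
step 0: x' = x̄ + K·y = [29/32, -1/2]
step 0: P' = (I − K·H)·P̄ = [311/128 7/8; 7/8 1]
step 1: x̄ = F·x = [45/32, -61/32]
step 1: P̄ = F·P·Fᵀ + Q = [599/128 -231/128; -231/128 503/128]
step 1: y = z − H·x̄ = [-135/32]
step 1: S = H·P̄·Hᵀ + R = [3919/128]
step 1: K = P̄·Hᵀ·S⁻¹ = [1061/3919; -1237/3919]
step 1: x' = x̄ + K·y = [1035/3919, -2252/3919]
step 1: P' = (I − K·H)·P̄ = [9545/3919 3181/3919; 3181/3919 3446/3919]
step 2: x̄ = F·x = [3287/3919, -5539/3919]
step 2: P̄ = F·P·Fᵀ + Q = [18386/3919 -6894/3919; -6894/3919 14524/3919]
step 2: y = z − H·x̄ = [-22203/3919]
step 2: S = H·P̄·Hᵀ + R = [115815/3919]
step 2: K = P̄·Hᵀ·S⁻¹ = [32174/115815; -35942/115815]
step 2: x' = x̄ + K·y = [-28381/38605, 13313/38605]
step 2: P' = (I − K·H)·P̄ = [279206/115815 91342/115815; 91342/115815 99584/115815]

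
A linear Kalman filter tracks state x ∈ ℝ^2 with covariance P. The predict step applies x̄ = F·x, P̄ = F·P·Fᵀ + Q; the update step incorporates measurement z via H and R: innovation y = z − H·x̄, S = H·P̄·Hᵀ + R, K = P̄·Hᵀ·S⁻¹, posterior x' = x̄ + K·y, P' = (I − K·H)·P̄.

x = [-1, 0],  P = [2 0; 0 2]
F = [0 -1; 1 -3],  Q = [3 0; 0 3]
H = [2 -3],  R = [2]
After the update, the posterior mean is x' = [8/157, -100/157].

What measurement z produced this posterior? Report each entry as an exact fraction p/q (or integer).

x̄ = F·x = [0, -1]
P̄ = F·P·Fᵀ + Q = [5 6; 6 23]
S = H·P̄·Hᵀ + R = [157]
K = P̄·Hᵀ·S⁻¹ = [-8/157; -57/157]
x' − x̄ = [8/157, 57/157] = K·y
y = (KᵀK)⁻¹·Kᵀ·(x' − x̄) = [-1]
z = y + H·x̄ = [-1] + [3] = [2]

z = [2]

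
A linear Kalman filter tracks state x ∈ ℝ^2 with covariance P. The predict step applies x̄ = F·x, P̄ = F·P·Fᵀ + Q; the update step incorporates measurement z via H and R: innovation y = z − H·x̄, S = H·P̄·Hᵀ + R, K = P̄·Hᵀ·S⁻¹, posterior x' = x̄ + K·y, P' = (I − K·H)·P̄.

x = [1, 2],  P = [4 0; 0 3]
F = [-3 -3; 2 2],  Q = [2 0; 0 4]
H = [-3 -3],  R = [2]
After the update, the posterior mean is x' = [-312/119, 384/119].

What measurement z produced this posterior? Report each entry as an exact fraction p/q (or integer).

z = [-2]

x̄ = F·x = [-9, 6]
P̄ = F·P·Fᵀ + Q = [65 -42; -42 32]
S = H·P̄·Hᵀ + R = [119]
K = P̄·Hᵀ·S⁻¹ = [-69/119; 30/119]
x' − x̄ = [759/119, -330/119] = K·y
y = (KᵀK)⁻¹·Kᵀ·(x' − x̄) = [-11]
z = y + H·x̄ = [-11] + [9] = [-2]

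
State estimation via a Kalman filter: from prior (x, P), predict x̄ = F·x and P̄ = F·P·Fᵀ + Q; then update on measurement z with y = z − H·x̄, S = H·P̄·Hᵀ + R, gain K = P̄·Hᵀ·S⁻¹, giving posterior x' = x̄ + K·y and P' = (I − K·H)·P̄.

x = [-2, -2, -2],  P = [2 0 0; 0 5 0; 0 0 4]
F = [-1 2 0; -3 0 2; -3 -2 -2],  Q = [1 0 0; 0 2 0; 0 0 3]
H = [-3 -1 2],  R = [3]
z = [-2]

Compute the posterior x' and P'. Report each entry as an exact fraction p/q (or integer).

x̄ = F·x = [-2, 2, 14]
P̄ = F·P·Fᵀ + Q = [23 6 -14; 6 36 2; -14 2 57]
y = z − H·x̄ = [-34]
S = H·P̄·Hᵀ + R = [670]
K = P̄·Hᵀ·S⁻¹ = [-103/670; -5/67; 77/335]
x' = x̄ + K·y = [1081/335, 304/67, 2072/335]
P' = (I − K·H)·P̄ = [4801/670 -113/67 3241/335; -113/67 2162/67 904/67; 3241/335 904/67 7237/335]

x' = [1081/335, 304/67, 2072/335]
P' = [4801/670 -113/67 3241/335; -113/67 2162/67 904/67; 3241/335 904/67 7237/335]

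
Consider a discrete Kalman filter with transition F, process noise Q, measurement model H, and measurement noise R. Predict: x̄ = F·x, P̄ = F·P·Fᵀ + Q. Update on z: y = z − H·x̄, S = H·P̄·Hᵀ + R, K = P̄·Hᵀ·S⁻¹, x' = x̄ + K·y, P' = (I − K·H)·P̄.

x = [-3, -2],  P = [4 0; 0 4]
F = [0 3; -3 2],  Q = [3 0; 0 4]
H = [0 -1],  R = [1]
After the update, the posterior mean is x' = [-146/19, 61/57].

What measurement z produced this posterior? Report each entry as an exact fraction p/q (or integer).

z = [-1]

x̄ = F·x = [-6, 5]
P̄ = F·P·Fᵀ + Q = [39 24; 24 56]
S = H·P̄·Hᵀ + R = [57]
K = P̄·Hᵀ·S⁻¹ = [-8/19; -56/57]
x' − x̄ = [-32/19, -224/57] = K·y
y = (KᵀK)⁻¹·Kᵀ·(x' − x̄) = [4]
z = y + H·x̄ = [4] + [-5] = [-1]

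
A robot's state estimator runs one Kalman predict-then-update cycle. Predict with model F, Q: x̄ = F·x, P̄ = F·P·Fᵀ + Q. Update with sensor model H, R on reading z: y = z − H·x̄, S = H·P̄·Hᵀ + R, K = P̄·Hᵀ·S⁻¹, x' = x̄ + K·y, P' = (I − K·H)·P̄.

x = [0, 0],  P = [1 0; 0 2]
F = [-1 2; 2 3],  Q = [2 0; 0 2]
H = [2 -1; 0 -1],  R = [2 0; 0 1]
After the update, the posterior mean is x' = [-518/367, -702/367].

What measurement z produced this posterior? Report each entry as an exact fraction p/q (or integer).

x̄ = F·x = [0, 0]
P̄ = F·P·Fᵀ + Q = [11 10; 10 24]
S = H·P̄·Hᵀ + R = [30 4; 4 25]
K = P̄·Hᵀ·S⁻¹ = [170/367 -174/367; -2/367 -352/367]
x' − x̄ = [-518/367, -702/367] = K·y
y = (KᵀK)⁻¹·Kᵀ·(x' − x̄) = [-1, 2]
z = y + H·x̄ = [-1, 2] + [0, 0] = [-1, 2]

z = [-1, 2]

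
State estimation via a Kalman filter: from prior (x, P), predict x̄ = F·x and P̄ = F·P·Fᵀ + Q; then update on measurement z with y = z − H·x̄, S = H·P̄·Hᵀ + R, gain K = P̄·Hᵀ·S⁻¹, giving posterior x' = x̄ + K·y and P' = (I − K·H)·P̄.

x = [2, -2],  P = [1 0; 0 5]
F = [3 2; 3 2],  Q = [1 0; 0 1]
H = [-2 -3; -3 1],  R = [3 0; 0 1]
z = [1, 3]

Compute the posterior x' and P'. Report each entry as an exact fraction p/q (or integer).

x' = [-3575/4129, 680/4129]
P' = [399/4129 132/4129; 132/4129 1919/8258]

x̄ = F·x = [2, 2]
P̄ = F·P·Fᵀ + Q = [30 29; 29 30]
y = z − H·x̄ = [11, 7]
S = H·P̄·Hᵀ + R = [741 293; 293 127]
K = P̄·Hᵀ·S⁻¹ = [-398/4129 -1065/4129; -2095/8258 1127/8258]
x' = x̄ + K·y = [-3575/4129, 680/4129]
P' = (I − K·H)·P̄ = [399/4129 132/4129; 132/4129 1919/8258]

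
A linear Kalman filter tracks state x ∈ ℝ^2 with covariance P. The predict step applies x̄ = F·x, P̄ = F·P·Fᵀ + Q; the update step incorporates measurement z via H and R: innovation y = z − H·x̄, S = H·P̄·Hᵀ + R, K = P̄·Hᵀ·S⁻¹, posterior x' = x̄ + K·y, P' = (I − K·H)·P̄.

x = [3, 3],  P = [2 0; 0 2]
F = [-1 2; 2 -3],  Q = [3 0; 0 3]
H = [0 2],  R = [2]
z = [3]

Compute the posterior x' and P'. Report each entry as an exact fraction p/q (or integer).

x̄ = F·x = [3, -3]
P̄ = F·P·Fᵀ + Q = [13 -16; -16 29]
y = z − H·x̄ = [9]
S = H·P̄·Hᵀ + R = [118]
K = P̄·Hᵀ·S⁻¹ = [-16/59; 29/59]
x' = x̄ + K·y = [33/59, 84/59]
P' = (I − K·H)·P̄ = [255/59 -16/59; -16/59 29/59]

x' = [33/59, 84/59]
P' = [255/59 -16/59; -16/59 29/59]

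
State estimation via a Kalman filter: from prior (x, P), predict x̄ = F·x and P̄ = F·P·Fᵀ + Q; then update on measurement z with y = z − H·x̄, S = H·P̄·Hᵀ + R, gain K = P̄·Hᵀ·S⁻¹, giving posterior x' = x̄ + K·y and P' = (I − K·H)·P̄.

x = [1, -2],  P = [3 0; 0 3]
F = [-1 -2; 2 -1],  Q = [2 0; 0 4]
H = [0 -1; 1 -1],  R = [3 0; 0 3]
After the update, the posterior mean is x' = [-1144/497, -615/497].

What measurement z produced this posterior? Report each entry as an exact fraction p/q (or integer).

z = [3, -2]

x̄ = F·x = [3, 4]
P̄ = F·P·Fᵀ + Q = [17 0; 0 19]
S = H·P̄·Hᵀ + R = [22 19; 19 39]
K = P̄·Hᵀ·S⁻¹ = [-323/497 374/497; -380/497 -57/497]
x' − x̄ = [-2635/497, -2603/497] = K·y
y = (KᵀK)⁻¹·Kᵀ·(x' − x̄) = [7, -1]
z = y + H·x̄ = [7, -1] + [-4, -1] = [3, -2]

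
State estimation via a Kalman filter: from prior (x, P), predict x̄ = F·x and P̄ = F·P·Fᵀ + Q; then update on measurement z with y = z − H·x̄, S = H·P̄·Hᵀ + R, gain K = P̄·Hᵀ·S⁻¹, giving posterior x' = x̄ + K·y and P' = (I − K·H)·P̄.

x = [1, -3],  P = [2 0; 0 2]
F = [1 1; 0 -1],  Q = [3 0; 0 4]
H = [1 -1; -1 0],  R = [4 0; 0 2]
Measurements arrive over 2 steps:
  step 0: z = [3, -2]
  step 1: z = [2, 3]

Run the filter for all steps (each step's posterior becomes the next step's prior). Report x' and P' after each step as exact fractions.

step 0: x̄ = F·x = [-2, 3]
step 0: P̄ = F·P·Fᵀ + Q = [7 -2; -2 6]
step 0: y = z − H·x̄ = [8, -4]
step 0: S = H·P̄·Hᵀ + R = [21 -9; -9 9]
step 0: K = P̄·Hᵀ·S⁻¹ = [1/6 -11/18; -1/2 -5/18]
step 0: x' = x̄ + K·y = [16/9, 1/9]
step 0: P' = (I − K·H)·P̄ = [11/9 5/9; 5/9 23/9]
step 1: x̄ = F·x = [17/9, -1/9]
step 1: P̄ = F·P·Fᵀ + Q = [71/9 -28/9; -28/9 59/9]
step 1: y = z − H·x̄ = [0, 44/9]
step 1: S = H·P̄·Hᵀ + R = [74/3 -11; -11 89/9]
step 1: K = P̄·Hᵀ·S⁻¹ = [594/3319 -1987/3319; -1657/3319 -799/3319]
step 1: x' = x̄ + K·y = [-3445/3319, -4275/3319]
step 1: P' = (I − K·H)·P̄ = [3974/3319 1598/3319; 1598/3319 8226/3319]

step 0: x' = [16/9, 1/9], P' = [11/9 5/9; 5/9 23/9]
step 1: x' = [-3445/3319, -4275/3319], P' = [3974/3319 1598/3319; 1598/3319 8226/3319]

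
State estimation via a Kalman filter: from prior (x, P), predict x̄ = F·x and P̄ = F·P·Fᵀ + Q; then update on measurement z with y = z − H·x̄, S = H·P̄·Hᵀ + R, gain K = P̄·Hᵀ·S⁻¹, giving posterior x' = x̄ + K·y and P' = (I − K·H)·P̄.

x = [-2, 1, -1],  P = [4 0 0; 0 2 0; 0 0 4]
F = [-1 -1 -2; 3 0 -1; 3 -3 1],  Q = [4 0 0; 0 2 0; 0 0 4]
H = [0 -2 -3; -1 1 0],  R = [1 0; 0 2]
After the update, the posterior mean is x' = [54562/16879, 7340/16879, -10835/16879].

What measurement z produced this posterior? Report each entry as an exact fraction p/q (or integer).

z = [1, -3]

x̄ = F·x = [3, -5, -10]
P̄ = F·P·Fᵀ + Q = [26 -4 -14; -4 42 32; -14 32 62]
S = H·P̄·Hᵀ + R = [1111 -230; -230 78]
K = P̄·Hᵀ·S⁻¹ = [-1500/16879 -10915/16879; -1730/16879 4853/16879; -4460/16879 -3197/16879]
x' − x̄ = [3925/16879, 91735/16879, 157955/16879] = K·y
y = (KᵀK)⁻¹·Kᵀ·(x' − x̄) = [-39, 5]
z = y + H·x̄ = [-39, 5] + [40, -8] = [1, -3]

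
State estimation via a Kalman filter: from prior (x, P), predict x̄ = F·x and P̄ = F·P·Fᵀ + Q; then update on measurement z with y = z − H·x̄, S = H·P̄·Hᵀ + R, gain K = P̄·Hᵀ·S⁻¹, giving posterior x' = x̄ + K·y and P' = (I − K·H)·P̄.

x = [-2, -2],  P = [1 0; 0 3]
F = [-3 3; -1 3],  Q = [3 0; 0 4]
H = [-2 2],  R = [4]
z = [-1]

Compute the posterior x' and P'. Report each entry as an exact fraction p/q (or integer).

x̄ = F·x = [0, -4]
P̄ = F·P·Fᵀ + Q = [39 30; 30 32]
y = z − H·x̄ = [7]
S = H·P̄·Hᵀ + R = [48]
K = P̄·Hᵀ·S⁻¹ = [-3/8; 1/12]
x' = x̄ + K·y = [-21/8, -41/12]
P' = (I − K·H)·P̄ = [129/4 63/2; 63/2 95/3]

x' = [-21/8, -41/12]
P' = [129/4 63/2; 63/2 95/3]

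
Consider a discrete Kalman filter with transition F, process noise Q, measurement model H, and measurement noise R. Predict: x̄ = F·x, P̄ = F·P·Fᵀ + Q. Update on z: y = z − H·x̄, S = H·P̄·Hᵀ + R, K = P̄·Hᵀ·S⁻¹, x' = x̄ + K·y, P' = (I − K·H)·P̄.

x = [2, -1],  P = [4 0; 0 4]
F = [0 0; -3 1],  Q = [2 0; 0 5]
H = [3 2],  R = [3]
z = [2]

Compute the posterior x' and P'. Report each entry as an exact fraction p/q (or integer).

x̄ = F·x = [0, -7]
P̄ = F·P·Fᵀ + Q = [2 0; 0 45]
y = z − H·x̄ = [16]
S = H·P̄·Hᵀ + R = [201]
K = P̄·Hᵀ·S⁻¹ = [2/67; 30/67]
x' = x̄ + K·y = [32/67, 11/67]
P' = (I − K·H)·P̄ = [122/67 -180/67; -180/67 315/67]

x' = [32/67, 11/67]
P' = [122/67 -180/67; -180/67 315/67]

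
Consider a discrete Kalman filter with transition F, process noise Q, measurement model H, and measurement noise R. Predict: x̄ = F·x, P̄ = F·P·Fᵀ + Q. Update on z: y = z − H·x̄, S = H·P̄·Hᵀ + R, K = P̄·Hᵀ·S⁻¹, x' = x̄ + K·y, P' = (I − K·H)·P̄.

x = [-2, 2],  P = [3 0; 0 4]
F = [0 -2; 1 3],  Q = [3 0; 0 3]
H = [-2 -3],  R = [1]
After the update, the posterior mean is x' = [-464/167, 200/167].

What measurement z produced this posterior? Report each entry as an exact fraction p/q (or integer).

z = [2]

x̄ = F·x = [-4, 4]
P̄ = F·P·Fᵀ + Q = [19 -24; -24 42]
S = H·P̄·Hᵀ + R = [167]
K = P̄·Hᵀ·S⁻¹ = [34/167; -78/167]
x' − x̄ = [204/167, -468/167] = K·y
y = (KᵀK)⁻¹·Kᵀ·(x' − x̄) = [6]
z = y + H·x̄ = [6] + [-4] = [2]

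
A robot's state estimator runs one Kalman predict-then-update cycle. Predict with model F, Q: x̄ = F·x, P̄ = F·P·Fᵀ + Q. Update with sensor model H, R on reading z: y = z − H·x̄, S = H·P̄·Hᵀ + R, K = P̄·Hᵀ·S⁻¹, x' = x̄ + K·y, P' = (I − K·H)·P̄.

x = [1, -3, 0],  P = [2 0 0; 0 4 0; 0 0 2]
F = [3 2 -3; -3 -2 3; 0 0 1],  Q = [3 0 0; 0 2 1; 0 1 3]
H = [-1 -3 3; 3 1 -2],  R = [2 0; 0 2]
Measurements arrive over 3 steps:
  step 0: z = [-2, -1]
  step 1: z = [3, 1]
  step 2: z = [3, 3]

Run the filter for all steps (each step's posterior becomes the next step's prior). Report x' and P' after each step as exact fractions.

step 0: x' = [-10914/15379, 1569/2197, -435/2197], P' = [18073/30758 2195/4394 1773/2197; 2195/4394 8819/4394 4375/2197; 1773/2197 4375/2197 5126/2197]
step 1: x' = [13789765/17203804, -14278639/17203804, 3102715/8601902], P' = [20789885/34407608 18755269/34407608 14793099/17203804; 18755269/34407608 66196701/34407608 33868171/17203804; 14793099/17203804 33868171/17203804 20354553/8601902]
step 2: x' = [9694853969/6432289218, -6573470141/6432289218, 420364129/1072048203], P' = [23342581513/38593735308 21067037681/38593735308 2769379708/3216144609; 21067037681/38593735308 74237984449/38593735308 6333039182/3216144609; 2769379708/3216144609 6333039182/3216144609 2538464230/1072048203]

step 0: x̄ = F·x = [-3, 3, 0]
step 0: P̄ = F·P·Fᵀ + Q = [55 -52 -6; -52 54 7; -6 7 5]
step 0: y = z − H·x̄ = [4, 5]
step 0: S = H·P̄·Hᵀ + R = [186 160; 160 303]
step 0: K = P̄·Hᵀ·S⁻¹ = [5149/30758 4985/15379; -1201/4394 -524/2197; 240/2197 -279/2197]
step 0: x' = x̄ + K·y = [-10914/15379, 1569/2197, -435/2197]
step 0: P' = (I − K·H)·P̄ = [18073/30758 2195/4394 1773/2197; 2195/4394 8819/4394 4375/2197; 1773/2197 4375/2197 5126/2197]
step 1: x̄ = F·x = [-1641/15379, 1641/15379, -435/2197]
step 1: P̄ = F·P·Fᵀ + Q = [150323/30758 -58049/30758 -1309/2197; -58049/30758 119565/30758 3506/2197; -1309/2197 3506/2197 11717/2197]
step 1: y = z − H·x̄ = [58554/15379, 967/1183]
step 1: S = H·P̄·Hᵀ + R = [821208/15379 -37432/1183; -37432/1183 5519/91]
step 1: K = P̄·Hᵀ·S⁻¹ = [5851451/34407608 1372033/4300951; -7068173/34407608 -813136/4300951; 2864853/17203804 -396343/4300951]
step 1: x' = x̄ + K·y = [13789765/17203804, -14278639/17203804, 3102715/8601902]
step 1: P' = (I − K·H)·P̄ = [20789885/34407608 18755269/34407608 14793099/17203804; 18755269/34407608 66196701/34407608 33868171/17203804; 14793099/17203804 33868171/17203804 20354553/8601902]
step 2: x̄ = F·x = [-5804273/17203804, 5804273/17203804, 3102715/8601902]
step 2: P̄ = F·P·Fᵀ + Q = [167558061/34407608 -64335237/34407608 -10011679/17203804; -64335237/34407608 133150453/34407608 27215483/17203804; -10011679/17203804 27215483/17203804 46160259/8601902]
step 2: y = z − H·x̄ = [11150917/4300951, 37815409/8601902]
step 2: S = H·P̄·Hᵀ + R = [231358502/4300951 -137124704/4300951; -137124704/4300951 521274343/8601902]
step 2: K = P̄·Hᵀ·S⁻¹ = [3288493733/19296867654 6157417307/19296867654; -3947895119/19296867654 -3638460719/19296867654; 538840408/3216144609 -294803537/3216144609]
step 2: x' = x̄ + K·y = [9694853969/6432289218, -6573470141/6432289218, 420364129/1072048203]
step 2: P' = (I − K·H)·P̄ = [23342581513/38593735308 21067037681/38593735308 2769379708/3216144609; 21067037681/38593735308 74237984449/38593735308 6333039182/3216144609; 2769379708/3216144609 6333039182/3216144609 2538464230/1072048203]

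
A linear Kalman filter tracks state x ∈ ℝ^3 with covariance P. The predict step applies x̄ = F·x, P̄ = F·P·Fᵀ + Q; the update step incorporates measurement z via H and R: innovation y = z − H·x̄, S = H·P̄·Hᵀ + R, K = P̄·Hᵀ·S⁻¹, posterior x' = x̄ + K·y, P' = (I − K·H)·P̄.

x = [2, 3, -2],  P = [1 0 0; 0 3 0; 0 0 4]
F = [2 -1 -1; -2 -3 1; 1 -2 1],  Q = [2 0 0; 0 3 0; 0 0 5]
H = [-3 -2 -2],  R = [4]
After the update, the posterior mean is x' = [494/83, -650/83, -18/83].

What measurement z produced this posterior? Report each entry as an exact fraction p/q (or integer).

x̄ = F·x = [3, -15, -6]
P̄ = F·P·Fᵀ + Q = [13 1 4; 1 38 20; 4 20 22]
S = H·P̄·Hᵀ + R = [581]
K = P̄·Hᵀ·S⁻¹ = [-7/83; -17/83; -96/581]
x' − x̄ = [245/83, 595/83, 480/83] = K·y
y = (KᵀK)⁻¹·Kᵀ·(x' − x̄) = [-35]
z = y + H·x̄ = [-35] + [33] = [-2]

z = [-2]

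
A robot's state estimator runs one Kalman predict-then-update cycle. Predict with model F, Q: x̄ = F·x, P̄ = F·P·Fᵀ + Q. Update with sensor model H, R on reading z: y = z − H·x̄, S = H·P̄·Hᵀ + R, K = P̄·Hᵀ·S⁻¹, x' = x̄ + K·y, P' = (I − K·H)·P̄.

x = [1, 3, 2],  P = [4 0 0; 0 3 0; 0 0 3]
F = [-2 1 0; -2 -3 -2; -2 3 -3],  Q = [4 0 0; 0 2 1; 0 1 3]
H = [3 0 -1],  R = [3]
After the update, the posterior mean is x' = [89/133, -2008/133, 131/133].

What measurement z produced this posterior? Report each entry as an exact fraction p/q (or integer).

z = [1]

x̄ = F·x = [1, -15, 1]
P̄ = F·P·Fᵀ + Q = [23 7 25; 7 57 8; 25 8 73]
S = H·P̄·Hᵀ + R = [133]
K = P̄·Hᵀ·S⁻¹ = [44/133; 13/133; 2/133]
x' − x̄ = [-44/133, -13/133, -2/133] = K·y
y = (KᵀK)⁻¹·Kᵀ·(x' − x̄) = [-1]
z = y + H·x̄ = [-1] + [2] = [1]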